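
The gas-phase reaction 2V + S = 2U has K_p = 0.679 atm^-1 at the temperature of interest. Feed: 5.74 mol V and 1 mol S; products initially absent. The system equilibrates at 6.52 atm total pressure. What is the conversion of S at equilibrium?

Basis: 1 mol S initially; let X = conversion of S. Extent ξ = X.
Species balance: n_V = 5.74 − 2X; n_S = 1 − X; n_U = 2X.
Summing: n_T = 6.74 − X.
Mole fractions y_i = n_i/n_T; K_p = p_U^2 / (p_V^2 p_S) with p_i = y_i·P.
Equating to 0.679 atm^-1 and solving on 0 < X < 1: X = 0.800.

X = 0.800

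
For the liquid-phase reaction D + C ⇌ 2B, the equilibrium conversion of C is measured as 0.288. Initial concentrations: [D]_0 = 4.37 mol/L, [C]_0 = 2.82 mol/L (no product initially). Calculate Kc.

Let X = conversion of C.
Concentrations: [D] = 4.37 − 2.82X; [C] = 2.82 − 2.82X; [B] = 5.64X.
At X = 0.288: [D] = 3.56, [C] = 2.01, [B] = 1.62.
Kc = [B]^2 / ([D] [C]) = 0.369.

Kc = 0.369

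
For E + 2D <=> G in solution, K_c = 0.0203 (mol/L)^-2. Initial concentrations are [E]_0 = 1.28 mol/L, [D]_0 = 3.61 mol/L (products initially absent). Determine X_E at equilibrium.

Let X = conversion of E; extent ξ = 1.28·X mol/L.
Concentrations: [E] = 1.28 − 1.28X; [D] = 3.61 − 2.56X; [G] = 1.28X.
K_c = [G] / ([E] [D]^2).
Solving K_c = 0.0203 for X ∈ (0,1): X = 0.170.

X = 0.170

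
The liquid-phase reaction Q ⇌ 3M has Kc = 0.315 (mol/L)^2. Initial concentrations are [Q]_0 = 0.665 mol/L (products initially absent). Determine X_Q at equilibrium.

Let X = conversion of Q; extent ξ = 0.665·X mol/L.
Concentrations: [Q] = 0.665 − 0.665X; [M] = 2X.
Kc = [M]^3 / ([Q]).
This equals 0.315 at X = 0.268 (the root in 0 < X < 1).

X = 0.268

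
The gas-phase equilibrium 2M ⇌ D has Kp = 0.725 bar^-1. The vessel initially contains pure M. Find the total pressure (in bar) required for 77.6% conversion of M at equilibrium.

Let X = conversion of M (basis 1 mol M); extent of reaction ξ = 0.5X.
Mole table: n_M = 1 − X; n_D = 0.5X.
n_T = Σnᵢ = 1 − 0.5X.
Kp = p_D / (p_M^2) with p_i = (n_i/n_T)·P.
At X = 0.776: the mole-fraction product g(X) = Π y_i^ν_i = 4.732. Since Kp = g(X)·P^{-1}, P = (g/Kp)^(1/1) = (4.732/0.725)^(1/1) = 6.53 bar.

P = 6.53 bar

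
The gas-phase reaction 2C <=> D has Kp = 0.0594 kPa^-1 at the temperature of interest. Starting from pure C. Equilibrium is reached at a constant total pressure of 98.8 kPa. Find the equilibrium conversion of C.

Let X = conversion of C (basis 1 mol C); extent of reaction ξ = 0.5X.
At extent ξ: n_C = 1 − X; n_D = 0.5X.
n_T = Σnᵢ = 1 − 0.5X.
Mole fractions y_i = n_i/n_T; Kp = p_D / (p_C^2) with p_i = y_i·P.
This yields a degree-2 equation in X; solving on (0,1), X = 0.798.

X = 0.798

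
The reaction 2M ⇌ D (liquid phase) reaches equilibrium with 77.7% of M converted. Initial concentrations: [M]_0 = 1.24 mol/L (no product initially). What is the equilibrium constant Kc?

Let X = conversion of M.
Concentrations: [M] = 1.24 − 1.24X; [D] = 0.62X.
At X = 0.777: [M] = 0.277, [D] = 0.482.
Kc = [D] / ([M]^2) = 6.3 L/mol.

Kc = 6.3 L/mol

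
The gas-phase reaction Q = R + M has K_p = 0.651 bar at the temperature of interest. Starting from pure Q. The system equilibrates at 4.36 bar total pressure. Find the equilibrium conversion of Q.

X = 0.360

Let X = conversion of Q (basis 1 mol Q); extent of reaction ξ = X.
Species balance: n_Q = 1 − X; n_R = X; n_M = X.
Total moles n_T = 1 + X.
With p_i = (n_i/n_T)P, K_p = p_R p_M / (p_Q).
Equating to 0.651 bar and solving on 0 < X < 1: X = 0.360.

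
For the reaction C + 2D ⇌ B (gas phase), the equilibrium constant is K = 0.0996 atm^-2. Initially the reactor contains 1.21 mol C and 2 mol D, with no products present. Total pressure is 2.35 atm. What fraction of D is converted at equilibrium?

Let X = conversion of D (basis 2 mol D); extent of reaction ξ = X.
Moles: n_C = 1.21 − X; n_D = 2 − 2X; n_B = X.
n_T = Σnᵢ = 3.21 − 2X.
With p_i = (n_i/n_T)P, K = p_B / (p_C p_D^2).
Equating to 0.0996 atm^-2 and solving on 0 < X < 1: X = 0.186.

X = 0.186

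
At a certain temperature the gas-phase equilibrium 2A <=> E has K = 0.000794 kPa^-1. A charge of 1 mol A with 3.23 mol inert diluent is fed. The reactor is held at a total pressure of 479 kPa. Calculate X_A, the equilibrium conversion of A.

X = 0.136

Take 1 mol A as basis and let X be its fractional conversion, so ξ = 0.5X.
Mole table: n_A = 1 − X; n_E = 0.5X; n_I = 3.23 (inert).
Total moles n_T = 4.23 − 0.5X.
With p_i = (n_i/n_T)P, K = p_E / (p_A^2).
Equating to 0.000794 kPa^-1 and solving on 0 < X < 1: X = 0.136.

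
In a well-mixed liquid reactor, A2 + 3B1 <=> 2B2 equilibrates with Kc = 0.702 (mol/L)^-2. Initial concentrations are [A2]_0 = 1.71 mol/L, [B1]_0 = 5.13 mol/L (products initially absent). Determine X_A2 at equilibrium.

Let X = conversion of A2; extent ξ = 1.71·X mol/L.
Concentrations: [A2] = 1.71 − 1.71X; [B1] = 5.13 − 5.13X; [B2] = 3.42X.
Kc = [B2]^2 / ([A2] [B1]^3).
Setting equal to 0.702 and solving for X on (0,1) gives X = 0.599.

X = 0.599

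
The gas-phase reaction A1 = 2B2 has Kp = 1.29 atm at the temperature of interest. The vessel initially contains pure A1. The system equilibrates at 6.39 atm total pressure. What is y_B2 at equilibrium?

Take 1 mol A1 as basis and let X be its fractional conversion, so ξ = X.
At extent ξ: n_A1 = 1 − X; n_B2 = 2X.
n_T = Σnᵢ = 1 + X.
y_i = n_i/n_T, p_i = y_i·P. Kp = p_B2^2 / (p_A1).
Setting this equal to 1.29 atm and taking the physical root (0 < X < 1) gives X = 0.219.
Then n_B2 = 0.438, n_T = 1.22, so y_B2 = 0.360.

y_B2 = 0.360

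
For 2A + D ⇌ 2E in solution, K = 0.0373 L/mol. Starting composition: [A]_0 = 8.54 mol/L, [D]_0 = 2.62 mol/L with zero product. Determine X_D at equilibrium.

Let X = conversion of D; extent ξ = 2.62·X mol/L.
Concentrations: [A] = 8.54 − 5.24X; [D] = 2.62 − 2.62X; [E] = 5.24X.
K = [E]^2 / ([A]^2 [D]).
Solving K = 0.0373 for X ∈ (0,1): X = 0.332.

X = 0.332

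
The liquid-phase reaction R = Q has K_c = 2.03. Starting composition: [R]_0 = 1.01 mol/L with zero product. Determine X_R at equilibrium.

X = 0.670

Let X = conversion of R; extent ξ = 1.01·X mol/L.
Concentrations: [R] = 1.01 − 1.01X; [Q] = 1.01X.
K_c = [Q] / ([R]).
Solving K_c = 2.03 for X ∈ (0,1): X = 0.670.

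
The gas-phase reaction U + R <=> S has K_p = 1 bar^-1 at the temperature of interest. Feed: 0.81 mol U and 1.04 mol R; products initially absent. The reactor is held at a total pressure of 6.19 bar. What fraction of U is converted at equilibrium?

Basis: 0.81 mol U initially; let X = conversion of U. Extent ξ = 0.81X.
At extent ξ: n_U = 0.81 − 0.81X; n_R = 1.04 − 0.81X; n_S = 0.81X.
n_T = Σnᵢ = 1.85 − 0.81X.
With p_i = (n_i/n_T)P, K_p = p_S / (p_U p_R).
Substituting and setting equal to 1 bar^-1 gives a polynomial in X; the root in (0,1) is X = 0.696.

X = 0.696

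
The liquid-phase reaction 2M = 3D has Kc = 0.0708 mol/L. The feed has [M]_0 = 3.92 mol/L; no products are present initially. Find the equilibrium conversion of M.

X = 0.156

Let X = conversion of M; extent ξ = 3.92X/2 mol/L.
Concentrations: [M] = 3.92 − 3.92X; [D] = 5.88X.
Kc = [D]^3 / ([M]^2).
Solving Kc = 0.0708 for X ∈ (0,1): X = 0.156.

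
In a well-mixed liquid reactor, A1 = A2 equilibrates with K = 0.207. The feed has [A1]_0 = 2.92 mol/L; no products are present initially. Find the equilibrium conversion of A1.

Let X = conversion of A1; extent ξ = 2.92·X mol/L.
Concentrations: [A1] = 2.92 − 2.92X; [A2] = 2.92X.
K = [A2] / ([A1]).
This equals 0.207 at X = 0.171 (the root in 0 < X < 1).

X = 0.171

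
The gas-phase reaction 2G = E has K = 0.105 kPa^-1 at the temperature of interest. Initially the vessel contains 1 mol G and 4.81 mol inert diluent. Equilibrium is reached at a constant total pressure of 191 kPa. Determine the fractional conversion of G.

Basis: 1 mol G initially; let X = conversion of G. Extent ξ = 0.5X.
Mole table: n_G = 1 − X; n_E = 0.5X; n_I = 4.81 (inert).
Total moles n_T = 5.81 − 0.5X.
With p_i = (n_i/n_T)P, K = p_E / (p_G^2).
Equating to 0.105 kPa^-1 and solving on 0 < X < 1: X = 0.693.

X = 0.693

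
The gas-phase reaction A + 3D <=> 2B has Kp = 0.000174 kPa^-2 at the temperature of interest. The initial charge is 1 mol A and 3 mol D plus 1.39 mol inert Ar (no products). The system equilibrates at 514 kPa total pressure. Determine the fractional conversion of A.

Take 1 mol A as basis and let X be its fractional conversion, so ξ = X.
Moles: n_A = 1 − X; n_D = 3 − 3X; n_B = 2X; n_I = 1.39 (inert).
n_T = Σnᵢ = 5.39 − 2X.
Mole fractions y_i = n_i/n_T; Kp = p_B^2 / (p_A p_D^3) with p_i = y_i·P.
Setting this equal to 0.000174 kPa^-2 and taking the physical root (0 < X < 1) gives X = 0.618.

X = 0.618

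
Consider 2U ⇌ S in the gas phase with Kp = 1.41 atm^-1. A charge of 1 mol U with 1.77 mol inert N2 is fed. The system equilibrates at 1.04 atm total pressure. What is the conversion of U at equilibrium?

Basis: 1 mol U initially; let X = conversion of U. Extent ξ = 0.5X.
Mole table: n_U = 1 − X; n_S = 0.5X; n_I = 1.77 (inert).
n_T = Σnᵢ = 2.77 − 0.5X.
y_i = n_i/n_T, p_i = y_i·P. Kp = p_S / (p_U^2).
This yields a degree-2 equation in X; solving on (0,1), X = 0.405.

X = 0.405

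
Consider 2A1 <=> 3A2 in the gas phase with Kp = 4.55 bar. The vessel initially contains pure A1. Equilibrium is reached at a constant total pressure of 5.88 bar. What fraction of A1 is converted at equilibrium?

Let X = conversion of A1 (basis 1 mol A1); extent of reaction ξ = 0.5X.
Species balance: n_A1 = 1 − X; n_A2 = 1.5X.
Summing: n_T = 1 + 0.5X.
With p_i = (n_i/n_T)P, Kp = p_A2^3 / (p_A1^2).
This yields a degree-3 equation in X; solving on (0,1), X = 0.443.

X = 0.443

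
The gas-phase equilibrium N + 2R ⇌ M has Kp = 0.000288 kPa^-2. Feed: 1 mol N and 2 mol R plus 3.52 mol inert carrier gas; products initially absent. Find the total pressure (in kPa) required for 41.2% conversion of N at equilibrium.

P = 239 kPa

Let X = conversion of N (basis 1 mol N); extent of reaction ξ = X.
Species balance: n_N = 1 − X; n_R = 2 − 2X; n_M = X; n_I = 3.52 (inert).
Total moles n_T = 6.52 − 2X.
Kp = p_M / (p_N p_R^2) with p_i = (n_i/n_T)·P.
At X = 0.412: the mole-fraction product g(X) = Π y_i^ν_i = 16.44. Since Kp = g(X)·P^{-2}, P = (g/Kp)^(1/2) = (16.44/0.000288)^(1/2) = 239 kPa.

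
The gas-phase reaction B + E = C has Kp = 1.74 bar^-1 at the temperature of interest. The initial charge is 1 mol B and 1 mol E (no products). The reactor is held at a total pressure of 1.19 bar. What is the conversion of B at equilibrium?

X = 0.429

Let X = conversion of B (basis 1 mol B); extent of reaction ξ = X.
At extent ξ: n_B = 1 − X; n_E = 1 − X; n_C = X.
Summing: n_T = 2 − X.
With p_i = (n_i/n_T)P, Kp = p_C / (p_B p_E).
Setting this equal to 1.74 bar^-1 and taking the physical root (0 < X < 1) gives X = 0.429.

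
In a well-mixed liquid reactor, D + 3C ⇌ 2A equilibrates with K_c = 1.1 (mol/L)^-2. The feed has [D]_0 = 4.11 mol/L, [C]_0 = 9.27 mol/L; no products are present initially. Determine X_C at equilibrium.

Let X = conversion of C; extent ξ = 9.27X/3 mol/L.
Concentrations: [D] = 4.11 − 3.09X; [C] = 9.27 − 9.27X; [A] = 6.18X.
K_c = [A]^2 / ([D] [C]^3).
Solving K_c = 1.1 for X ∈ (0,1): X = 0.758.

X = 0.758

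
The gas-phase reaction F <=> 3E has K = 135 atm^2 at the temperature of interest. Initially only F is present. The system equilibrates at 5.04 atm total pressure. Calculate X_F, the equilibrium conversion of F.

Basis: 1 mol F initially; let X = conversion of F. Extent ξ = X.
Species balance: n_F = 1 − X; n_E = 3X.
Summing: n_T = 1 + 2X.
y_i = n_i/n_T, p_i = y_i·P. K = p_E^3 / (p_F).
Substituting and setting equal to 135 atm^2 gives a polynomial in X; the root in (0,1) is X = 0.699.

X = 0.699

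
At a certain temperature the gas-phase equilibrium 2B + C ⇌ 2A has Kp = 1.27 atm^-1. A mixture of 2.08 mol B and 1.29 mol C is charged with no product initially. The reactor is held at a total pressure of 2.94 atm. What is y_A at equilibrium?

Basis: 2.08 mol B initially; let X = conversion of B. Extent ξ = 1.04X.
Mole table: n_B = 2.08 − 2.08X; n_C = 1.29 − 1.04X; n_A = 2.08X.
n_T = Σnᵢ = 3.37 − 1.04X.
With p_i = (n_i/n_T)P, Kp = p_A^2 / (p_B^2 p_C).
This yields a degree-3 equation in X; solving on (0,1), X = 0.501.
Then n_A = 1.04, n_T = 2.85, so y_A = 0.366.

y_A = 0.366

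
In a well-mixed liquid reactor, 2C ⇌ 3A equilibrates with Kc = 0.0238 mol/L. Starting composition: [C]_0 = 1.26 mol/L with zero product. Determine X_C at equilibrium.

X = 0.158

Let X = conversion of C; extent ξ = 1.26X/2 mol/L.
Concentrations: [C] = 1.26 − 1.26X; [A] = 1.89X.
Kc = [A]^3 / ([C]^2).
Solving Kc = 0.0238 for X ∈ (0,1): X = 0.158.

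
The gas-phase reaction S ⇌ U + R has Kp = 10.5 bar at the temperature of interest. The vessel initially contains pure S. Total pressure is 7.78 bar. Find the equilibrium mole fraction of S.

Let X = conversion of S (basis 1 mol S); extent of reaction ξ = X.
At extent ξ: n_S = 1 − X; n_U = X; n_R = X.
n_T = Σnᵢ = 1 + X.
With p_i = (n_i/n_T)P, Kp = p_U p_R / (p_S).
This yields a degree-2 equation in X; solving on (0,1), X = 0.758.
Then n_S = 0.242, n_T = 1.76, so y_S = 0.138.

y_S = 0.138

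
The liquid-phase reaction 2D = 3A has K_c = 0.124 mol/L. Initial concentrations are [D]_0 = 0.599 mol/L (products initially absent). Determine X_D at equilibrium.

X = 0.308

Let X = conversion of D; extent ξ = 0.599X/2 mol/L.
Concentrations: [D] = 0.599 − 0.599X; [A] = 0.898X.
K_c = [A]^3 / ([D]^2).
Setting equal to 0.124 and solving for X on (0,1) gives X = 0.308.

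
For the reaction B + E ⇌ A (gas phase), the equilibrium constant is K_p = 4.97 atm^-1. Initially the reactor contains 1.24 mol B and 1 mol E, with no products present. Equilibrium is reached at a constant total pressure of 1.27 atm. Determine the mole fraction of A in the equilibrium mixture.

Let X = conversion of E (basis 1 mol E); extent of reaction ξ = X.
Moles: n_B = 1.24 − X; n_E = 1 − X; n_A = X.
Summing: n_T = 2.24 − X.
With p_i = (n_i/n_T)P, K_p = p_A / (p_B p_E).
This yields a degree-2 equation in X; solving on (0,1), X = 0.691.
Then n_A = 0.691, n_T = 1.55, so y_A = 0.446.

y_A = 0.446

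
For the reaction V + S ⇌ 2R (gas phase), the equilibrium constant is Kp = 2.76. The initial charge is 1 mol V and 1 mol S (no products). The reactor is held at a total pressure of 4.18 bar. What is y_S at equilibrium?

Basis: 1 mol V initially; let X = conversion of V. Extent ξ = X.
Moles: n_V = 1 − X; n_S = 1 − X; n_R = 2X.
n_T stays at 2 (no change in mole number).
With p_i = (n_i/n_T)P, Kp = p_R^2 / (p_V p_S).
Substituting and setting equal to 2.76 gives a polynomial in X; the root in (0,1) is X = 0.454.
Then n_S = 0.546, n_T = 2, so y_S = 0.273.

y_S = 0.273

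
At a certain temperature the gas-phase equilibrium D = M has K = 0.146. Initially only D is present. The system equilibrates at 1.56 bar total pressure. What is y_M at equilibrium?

Take 1 mol D as basis and let X be its fractional conversion, so ξ = X.
Mole table: n_D = 1 − X; n_M = X.
Since Δν = 0, n_T = 1 throughout.
Mole fractions y_i = n_i/n_T; K = p_M / (p_D) with p_i = y_i·P.
Equating to 0.146 and solving on 0 < X < 1: X = 0.127.
Then n_M = 0.127, n_T = 1, so y_M = 0.127.

y_M = 0.127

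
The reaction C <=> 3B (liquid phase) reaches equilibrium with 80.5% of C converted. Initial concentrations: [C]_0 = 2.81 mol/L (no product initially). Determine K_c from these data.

Let X = conversion of C.
Concentrations: [C] = 2.81 − 2.81X; [B] = 8.43X.
At X = 0.805: [C] = 0.548, [B] = 6.79.
K_c = [B]^3 / ([C]) = 570 (mol/L)^2.

K_c = 570 (mol/L)^2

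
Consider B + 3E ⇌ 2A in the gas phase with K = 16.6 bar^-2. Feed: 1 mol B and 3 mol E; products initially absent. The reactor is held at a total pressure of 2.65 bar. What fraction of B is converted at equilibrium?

X = 0.742

Take 1 mol B as basis and let X be its fractional conversion, so ξ = X.
Moles: n_B = 1 − X; n_E = 3 − 3X; n_A = 2X.
n_T = Σnᵢ = 4 − 2X.
y_i = n_i/n_T, p_i = y_i·P. K = p_A^2 / (p_B p_E^3).
Equating to 16.6 bar^-2 and solving on 0 < X < 1: X = 0.742.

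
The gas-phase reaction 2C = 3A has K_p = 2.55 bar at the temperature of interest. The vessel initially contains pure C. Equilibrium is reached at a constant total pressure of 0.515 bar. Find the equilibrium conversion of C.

Let X = conversion of C (basis 1 mol C); extent of reaction ξ = 0.5X.
At extent ξ: n_C = 1 − X; n_A = 1.5X.
Total moles n_T = 1 + 0.5X.
y_i = n_i/n_T, p_i = y_i·P. K_p = p_A^3 / (p_C^2).
Setting this equal to 2.55 bar and taking the physical root (0 < X < 1) gives X = 0.636.

X = 0.636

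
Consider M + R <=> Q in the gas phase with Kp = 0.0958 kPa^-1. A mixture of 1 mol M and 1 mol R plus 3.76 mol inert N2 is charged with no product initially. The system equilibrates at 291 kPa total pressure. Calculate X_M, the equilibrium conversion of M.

X = 0.654

Let X = conversion of M (basis 1 mol M); extent of reaction ξ = X.
At extent ξ: n_M = 1 − X; n_R = 1 − X; n_Q = X; n_I = 3.76 (inert).
Total moles n_T = 5.76 − X.
With p_i = (n_i/n_T)P, Kp = p_Q / (p_M p_R).
This yields a degree-2 equation in X; solving on (0,1), X = 0.654.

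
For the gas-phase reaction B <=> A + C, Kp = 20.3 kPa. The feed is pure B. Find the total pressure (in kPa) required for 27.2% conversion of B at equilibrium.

P = 254 kPa

Take 1 mol B as basis and let X be its fractional conversion, so ξ = X.
Moles: n_B = 1 − X; n_A = X; n_C = X.
n_T = Σnᵢ = 1 + X.
Kp = p_A p_C / (p_B) with p_i = (n_i/n_T)·P.
At X = 0.272: the mole-fraction product g(X) = Π y_i^ν_i = 0.07989. Since Kp = g(X)·P^{1}, P = (Kp/g)^(1/1) = (20.3/0.07989)^(1/1) = 254 kPa.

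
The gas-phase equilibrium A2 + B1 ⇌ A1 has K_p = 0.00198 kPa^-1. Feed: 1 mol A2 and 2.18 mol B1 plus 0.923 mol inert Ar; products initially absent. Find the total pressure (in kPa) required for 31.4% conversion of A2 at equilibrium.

Basis: 1 mol A2 initially; let X = conversion of A2. Extent ξ = X.
Moles: n_A2 = 1 − X; n_B1 = 2.18 − X; n_A1 = X; n_I = 0.923 (inert).
Summing: n_T = 4.1 − X.
K_p = p_A1 / (p_A2 p_B1) with p_i = (n_i/n_T)·P.
At X = 0.314: the mole-fraction product g(X) = Π y_i^ν_i = 0.9294. Since K_p = g(X)·P^{-1}, P = (g/K_p)^(1/1) = (0.9294/0.00198)^(1/1) = 469 kPa.

P = 469 kPa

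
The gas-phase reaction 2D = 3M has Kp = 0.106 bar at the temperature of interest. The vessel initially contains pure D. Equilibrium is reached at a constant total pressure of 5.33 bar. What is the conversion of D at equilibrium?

X = 0.165

Basis: 1 mol D initially; let X = conversion of D. Extent ξ = 0.5X.
Mole table: n_D = 1 − X; n_M = 1.5X.
n_T = Σnᵢ = 1 + 0.5X.
With p_i = (n_i/n_T)P, Kp = p_M^3 / (p_D^2).
Substituting and setting equal to 0.106 bar gives a polynomial in X; the root in (0,1) is X = 0.165.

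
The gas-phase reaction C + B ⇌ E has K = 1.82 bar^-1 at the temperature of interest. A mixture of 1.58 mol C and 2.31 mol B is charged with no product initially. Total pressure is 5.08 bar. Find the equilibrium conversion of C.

Basis: 1.58 mol C initially; let X = conversion of C. Extent ξ = 1.58X.
Species balance: n_C = 1.58 − 1.58X; n_B = 2.31 − 1.58X; n_E = 1.58X.
Total moles n_T = 3.89 − 1.58X.
With p_i = (n_i/n_T)P, K = p_E / (p_C p_B).
This yields a degree-2 equation in X; solving on (0,1), X = 0.788.

X = 0.788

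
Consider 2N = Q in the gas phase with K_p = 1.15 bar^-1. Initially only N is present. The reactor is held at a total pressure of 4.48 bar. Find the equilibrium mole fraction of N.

y_N = 0.354

Take 1 mol N as basis and let X be its fractional conversion, so ξ = 0.5X.
At extent ξ: n_N = 1 − X; n_Q = 0.5X.
n_T = Σnᵢ = 1 − 0.5X.
y_i = n_i/n_T, p_i = y_i·P. K_p = p_Q / (p_N^2).
Equating to 1.15 bar^-1 and solving on 0 < X < 1: X = 0.785.
Then n_N = 0.215, n_T = 0.608, so y_N = 0.354.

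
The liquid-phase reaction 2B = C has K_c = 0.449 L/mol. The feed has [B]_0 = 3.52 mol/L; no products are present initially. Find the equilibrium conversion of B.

X = 0.574

Let X = conversion of B; extent ξ = 3.52X/2 mol/L.
Concentrations: [B] = 3.52 − 3.52X; [C] = 1.76X.
K_c = [C] / ([B]^2).
Solving K_c = 0.449 for X ∈ (0,1): X = 0.574.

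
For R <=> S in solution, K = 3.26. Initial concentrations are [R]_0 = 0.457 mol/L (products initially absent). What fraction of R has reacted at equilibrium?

X = 0.765

Let X = conversion of R; extent ξ = 0.457·X mol/L.
Concentrations: [R] = 0.457 − 0.457X; [S] = 0.457X.
K = [S] / ([R]).
This equals 3.26 at X = 0.765 (the root in 0 < X < 1).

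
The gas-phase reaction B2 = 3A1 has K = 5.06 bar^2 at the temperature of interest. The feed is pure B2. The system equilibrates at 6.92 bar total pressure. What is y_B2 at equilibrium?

Basis: 1 mol B2 initially; let X = conversion of B2. Extent ξ = X.
Moles: n_B2 = 1 − X; n_A1 = 3X.
Total moles n_T = 1 + 2X.
y_i = n_i/n_T, p_i = y_i·P. K = p_A1^3 / (p_B2).
Equating to 5.06 bar^2 and solving on 0 < X < 1: X = 0.181.
Then n_B2 = 0.819, n_T = 1.36, so y_B2 = 0.601.

y_B2 = 0.601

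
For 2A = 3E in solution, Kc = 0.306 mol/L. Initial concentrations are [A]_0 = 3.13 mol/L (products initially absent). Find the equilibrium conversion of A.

X = 0.253

Let X = conversion of A; extent ξ = 3.13X/2 mol/L.
Concentrations: [A] = 3.13 − 3.13X; [E] = 4.7X.
Kc = [E]^3 / ([A]^2).
This equals 0.306 at X = 0.253 (the root in 0 < X < 1).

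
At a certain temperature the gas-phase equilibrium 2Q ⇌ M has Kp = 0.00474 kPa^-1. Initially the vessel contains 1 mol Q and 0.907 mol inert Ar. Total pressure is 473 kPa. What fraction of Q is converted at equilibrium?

Let X = conversion of Q (basis 1 mol Q); extent of reaction ξ = 0.5X.
At extent ξ: n_Q = 1 − X; n_M = 0.5X; n_I = 0.907 (inert).
Total moles n_T = 1.91 − 0.5X.
With p_i = (n_i/n_T)P, Kp = p_M / (p_Q^2).
Equating to 0.00474 kPa^-1 and solving on 0 < X < 1: X = 0.552.

X = 0.552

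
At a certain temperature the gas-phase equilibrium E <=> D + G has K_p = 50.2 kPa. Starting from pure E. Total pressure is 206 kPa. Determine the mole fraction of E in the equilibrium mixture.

Take 1 mol E as basis and let X be its fractional conversion, so ξ = X.
At extent ξ: n_E = 1 − X; n_D = X; n_G = X.
Summing: n_T = 1 + X.
With p_i = (n_i/n_T)P, K_p = p_D p_G / (p_E).
This yields a degree-2 equation in X; solving on (0,1), X = 0.443.
Then n_E = 0.557, n_T = 1.44, so y_E = 0.386.

y_E = 0.386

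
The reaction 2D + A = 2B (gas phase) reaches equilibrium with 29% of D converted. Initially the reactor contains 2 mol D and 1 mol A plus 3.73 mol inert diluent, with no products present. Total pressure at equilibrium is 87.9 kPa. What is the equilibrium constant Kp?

Kp = 0.0172 kPa^-1

Take 2 mol D as basis and let X be its fractional conversion, so ξ = X.
At extent ξ: n_D = 2 − 2X; n_A = 1 − X; n_B = 2X; n_I = 3.73 (inert).
Total moles n_T = 6.73 − X.
At X = 0.29: n_D = 1.42, n_A = 0.71, n_B = 0.58, n_T = 6.44.
p_i = (n_i/n_T)·P. Kp = p_B^2 / (p_D^2 p_A) = 0.0172 kPa^-1.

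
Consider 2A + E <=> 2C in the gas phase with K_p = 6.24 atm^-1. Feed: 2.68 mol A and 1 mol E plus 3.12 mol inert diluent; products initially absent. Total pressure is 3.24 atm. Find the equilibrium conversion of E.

Take 1 mol E as basis and let X be its fractional conversion, so ξ = X.
Mole table: n_A = 2.68 − 2X; n_E = 1 − X; n_C = 2X; n_I = 3.12 (inert).
Total moles n_T = 6.8 − X.
Mole fractions y_i = n_i/n_T; K_p = p_C^2 / (p_A^2 p_E) with p_i = y_i·P.
Substituting and setting equal to 6.24 atm^-1 gives a polynomial in X; the root in (0,1) is X = 0.680.

X = 0.680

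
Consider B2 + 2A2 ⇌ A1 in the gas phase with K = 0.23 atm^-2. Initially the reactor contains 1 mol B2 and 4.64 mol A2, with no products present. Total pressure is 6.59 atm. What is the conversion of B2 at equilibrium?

Let X = conversion of B2 (basis 1 mol B2); extent of reaction ξ = X.
Species balance: n_B2 = 1 − X; n_A2 = 4.64 − 2X; n_A1 = X.
Total moles n_T = 5.64 − 2X.
y_i = n_i/n_T, p_i = y_i·P. K = p_A1 / (p_B2 p_A2^2).
Equating to 0.23 atm^-2 and solving on 0 < X < 1: X = 0.848.

X = 0.848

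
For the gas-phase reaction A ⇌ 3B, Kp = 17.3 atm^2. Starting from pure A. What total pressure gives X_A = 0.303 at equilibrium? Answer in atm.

Take 1 mol A as basis and let X be its fractional conversion, so ξ = X.
At extent ξ: n_A = 1 − X; n_B = 3X.
Total moles n_T = 1 + 2X.
Kp = p_B^3 / (p_A) with p_i = (n_i/n_T)·P.
At X = 0.303: the mole-fraction product g(X) = Π y_i^ν_i = 0.4178. Since Kp = g(X)·P^{2}, P = (Kp/g)^(1/2) = (17.3/0.4178)^(1/2) = 6.43 atm.

P = 6.43 atm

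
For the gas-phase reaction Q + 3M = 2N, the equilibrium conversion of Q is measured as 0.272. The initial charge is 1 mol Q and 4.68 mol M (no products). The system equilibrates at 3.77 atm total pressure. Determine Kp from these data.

Let X = conversion of Q (basis 1 mol Q); extent of reaction ξ = X.
Mole table: n_Q = 1 − X; n_M = 4.68 − 3X; n_N = 2X.
Total moles n_T = 5.68 − 2X.
At X = 0.272: n_Q = 0.728, n_M = 3.86, n_N = 0.544, n_T = 5.14.
p_i = (n_i/n_T)·P. Kp = p_N^2 / (p_Q p_M^3) = 0.0131 atm^-2.

Kp = 0.0131 atm^-2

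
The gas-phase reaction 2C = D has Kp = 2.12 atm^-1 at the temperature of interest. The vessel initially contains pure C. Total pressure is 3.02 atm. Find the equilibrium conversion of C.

X = 0.806

Let X = conversion of C (basis 1 mol C); extent of reaction ξ = 0.5X.
Mole table: n_C = 1 − X; n_D = 0.5X.
Total moles n_T = 1 − 0.5X.
Mole fractions y_i = n_i/n_T; Kp = p_D / (p_C^2) with p_i = y_i·P.
Substituting and setting equal to 2.12 atm^-1 gives a polynomial in X; the root in (0,1) is X = 0.806.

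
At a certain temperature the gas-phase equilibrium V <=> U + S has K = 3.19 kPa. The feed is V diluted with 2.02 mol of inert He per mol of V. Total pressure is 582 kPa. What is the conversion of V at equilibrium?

Take 1 mol V as basis and let X be its fractional conversion, so ξ = X.
Moles: n_V = 1 − X; n_U = X; n_S = X; n_I = 2.02 (inert).
n_T = Σnᵢ = 3.02 + X.
Mole fractions y_i = n_i/n_T; K = p_U p_S / (p_V) with p_i = y_i·P.
This yields a degree-2 equation in X; solving on (0,1), X = 0.123.

X = 0.123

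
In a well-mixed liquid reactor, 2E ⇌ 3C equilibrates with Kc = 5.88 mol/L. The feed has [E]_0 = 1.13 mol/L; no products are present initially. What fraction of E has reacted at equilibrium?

Let X = conversion of E; extent ξ = 1.13X/2 mol/L.
Concentrations: [E] = 1.13 − 1.13X; [C] = 1.69X.
Kc = [C]^3 / ([E]^2).
Setting equal to 5.88 and solving for X on (0,1) gives X = 0.613.

X = 0.613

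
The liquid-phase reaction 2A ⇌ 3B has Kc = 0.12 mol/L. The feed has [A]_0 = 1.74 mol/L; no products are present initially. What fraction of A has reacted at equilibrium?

Let X = conversion of A; extent ξ = 1.74X/2 mol/L.
Concentrations: [A] = 1.74 − 1.74X; [B] = 2.61X.
Kc = [B]^3 / ([A]^2).
Equating to 0.12 mol/L: the physical root is X = 0.230.

X = 0.230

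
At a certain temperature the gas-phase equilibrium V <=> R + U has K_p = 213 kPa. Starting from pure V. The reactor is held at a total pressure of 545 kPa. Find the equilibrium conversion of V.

X = 0.530

Basis: 1 mol V initially; let X = conversion of V. Extent ξ = X.
Species balance: n_V = 1 − X; n_R = X; n_U = X.
Summing: n_T = 1 + X.
y_i = n_i/n_T, p_i = y_i·P. K_p = p_R p_U / (p_V).
Setting this equal to 213 kPa and taking the physical root (0 < X < 1) gives X = 0.530.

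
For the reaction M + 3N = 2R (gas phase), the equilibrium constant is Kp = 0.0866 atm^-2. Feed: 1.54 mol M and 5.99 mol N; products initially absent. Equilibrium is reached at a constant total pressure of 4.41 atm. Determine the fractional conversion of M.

X = 0.469

Take 1.54 mol M as basis and let X be its fractional conversion, so ξ = 1.54X.
Moles: n_M = 1.54 − 1.54X; n_N = 5.99 − 4.62X; n_R = 3.08X.
Total moles n_T = 7.53 − 3.08X.
With p_i = (n_i/n_T)P, Kp = p_R^2 / (p_M p_N^3).
Setting this equal to 0.0866 atm^-2 and taking the physical root (0 < X < 1) gives X = 0.469.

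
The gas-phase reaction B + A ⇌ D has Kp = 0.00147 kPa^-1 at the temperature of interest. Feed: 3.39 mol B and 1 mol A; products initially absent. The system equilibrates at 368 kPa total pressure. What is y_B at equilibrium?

y_B = 0.756

Take 1 mol A as basis and let X be its fractional conversion, so ξ = X.
Species balance: n_B = 3.39 − X; n_A = 1 − X; n_D = X.
Total moles n_T = 4.39 − X.
Mole fractions y_i = n_i/n_T; Kp = p_D / (p_B p_A) with p_i = y_i·P.
Setting this equal to 0.00147 kPa^-1 and taking the physical root (0 < X < 1) gives X = 0.290.
Then n_B = 3.1, n_T = 4.1, so y_B = 0.756.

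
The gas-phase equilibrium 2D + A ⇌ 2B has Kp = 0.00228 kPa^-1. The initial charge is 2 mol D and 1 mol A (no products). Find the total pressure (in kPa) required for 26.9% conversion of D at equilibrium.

Let X = conversion of D (basis 2 mol D); extent of reaction ξ = X.
At extent ξ: n_D = 2 − 2X; n_A = 1 − X; n_B = 2X.
Summing: n_T = 3 − X.
Kp = p_B^2 / (p_D^2 p_A) with p_i = (n_i/n_T)·P.
At X = 0.269: the mole-fraction product g(X) = Π y_i^ν_i = 0.5059. Since Kp = g(X)·P^{-1}, P = (g/Kp)^(1/1) = (0.5059/0.00228)^(1/1) = 222 kPa.

P = 222 kPa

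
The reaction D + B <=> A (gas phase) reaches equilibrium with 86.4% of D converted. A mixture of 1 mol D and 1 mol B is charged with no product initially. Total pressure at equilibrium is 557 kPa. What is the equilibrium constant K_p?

Basis: 1 mol D initially; let X = conversion of D. Extent ξ = X.
At extent ξ: n_D = 1 − X; n_B = 1 − X; n_A = X.
n_T = Σnᵢ = 2 − X.
At X = 0.864: n_D = 0.136, n_B = 0.136, n_A = 0.864, n_T = 1.14.
p_i = (n_i/n_T)·P. K_p = p_A / (p_D p_B) = 0.0953 kPa^-1.

K_p = 0.0953 kPa^-1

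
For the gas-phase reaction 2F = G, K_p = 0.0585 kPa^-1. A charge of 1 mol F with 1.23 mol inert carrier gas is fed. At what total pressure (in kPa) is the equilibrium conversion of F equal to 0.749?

P = 189 kPa

Let X = conversion of F (basis 1 mol F); extent of reaction ξ = 0.5X.
At extent ξ: n_F = 1 − X; n_G = 0.5X; n_I = 1.23 (inert).
Summing: n_T = 2.23 − 0.5X.
K_p = p_G / (p_F^2) with p_i = (n_i/n_T)·P.
At X = 0.749: the mole-fraction product g(X) = Π y_i^ν_i = 11.03. Since K_p = g(X)·P^{-1}, P = (g/K_p)^(1/1) = (11.03/0.0585)^(1/1) = 189 kPa.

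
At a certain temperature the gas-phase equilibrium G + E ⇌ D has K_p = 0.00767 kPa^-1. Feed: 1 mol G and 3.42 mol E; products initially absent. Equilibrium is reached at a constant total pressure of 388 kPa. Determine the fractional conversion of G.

X = 0.685

Take 1 mol G as basis and let X be its fractional conversion, so ξ = X.
At extent ξ: n_G = 1 − X; n_E = 3.42 − X; n_D = X.
n_T = Σnᵢ = 4.42 − X.
y_i = n_i/n_T, p_i = y_i·P. K_p = p_D / (p_G p_E).
Setting this equal to 0.00767 kPa^-1 and taking the physical root (0 < X < 1) gives X = 0.685.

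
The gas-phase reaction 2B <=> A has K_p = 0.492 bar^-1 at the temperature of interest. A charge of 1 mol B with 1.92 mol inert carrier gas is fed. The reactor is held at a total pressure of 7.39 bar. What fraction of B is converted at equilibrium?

Take 1 mol B as basis and let X be its fractional conversion, so ξ = 0.5X.
Mole table: n_B = 1 − X; n_A = 0.5X; n_I = 1.92 (inert).
Summing: n_T = 2.92 − 0.5X.
With p_i = (n_i/n_T)P, K_p = p_A / (p_B^2).
This yields a degree-2 equation in X; solving on (0,1), X = 0.552.

X = 0.552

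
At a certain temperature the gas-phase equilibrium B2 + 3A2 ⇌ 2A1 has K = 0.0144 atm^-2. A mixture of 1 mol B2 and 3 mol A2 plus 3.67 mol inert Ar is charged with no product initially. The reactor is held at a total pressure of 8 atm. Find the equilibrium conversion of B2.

Basis: 1 mol B2 initially; let X = conversion of B2. Extent ξ = X.
At extent ξ: n_B2 = 1 − X; n_A2 = 3 − 3X; n_A1 = 2X; n_I = 3.67 (inert).
Summing: n_T = 7.67 − 2X.
y_i = n_i/n_T, p_i = y_i·P. K = p_A1^2 / (p_B2 p_A2^3).
Substituting and setting equal to 0.0144 atm^-2 gives a polynomial in X; the root in (0,1) is X = 0.213.

X = 0.213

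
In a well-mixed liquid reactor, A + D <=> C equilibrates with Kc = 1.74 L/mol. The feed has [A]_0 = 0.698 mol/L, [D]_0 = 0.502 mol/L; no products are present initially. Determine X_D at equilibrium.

Let X = conversion of D; extent ξ = 0.502·X mol/L.
Concentrations: [A] = 0.698 − 0.502X; [D] = 0.502 − 0.502X; [C] = 0.502X.
Kc = [C] / ([A] [D]).
Solving Kc = 1.74 for X ∈ (0,1): X = 0.451.

X = 0.451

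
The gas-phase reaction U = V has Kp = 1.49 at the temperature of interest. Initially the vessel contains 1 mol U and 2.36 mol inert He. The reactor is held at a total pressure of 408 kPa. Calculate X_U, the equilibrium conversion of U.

Basis: 1 mol U initially; let X = conversion of U. Extent ξ = X.
Mole table: n_U = 1 − X; n_V = X; n_I = 2.36 (inert).
n_T stays at 3.36 (no change in mole number).
y_i = n_i/n_T, p_i = y_i·P. Kp = p_V / (p_U).
Equating to 1.49 and solving on 0 < X < 1: X = 0.598.

X = 0.598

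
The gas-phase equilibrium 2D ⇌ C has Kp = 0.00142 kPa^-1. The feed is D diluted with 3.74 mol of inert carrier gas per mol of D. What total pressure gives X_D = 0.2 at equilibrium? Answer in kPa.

Take 1 mol D as basis and let X be its fractional conversion, so ξ = 0.5X.
Moles: n_D = 1 − X; n_C = 0.5X; n_I = 3.74 (inert).
Summing: n_T = 4.74 − 0.5X.
Kp = p_C / (p_D^2) with p_i = (n_i/n_T)·P.
At X = 0.2: the mole-fraction product g(X) = Π y_i^ν_i = 0.725. Since Kp = g(X)·P^{-1}, P = (g/Kp)^(1/1) = (0.725/0.00142)^(1/1) = 511 kPa.

P = 511 kPa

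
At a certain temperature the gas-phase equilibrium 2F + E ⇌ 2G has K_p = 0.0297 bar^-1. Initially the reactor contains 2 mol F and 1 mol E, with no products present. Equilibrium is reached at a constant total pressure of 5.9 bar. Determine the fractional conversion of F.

Take 2 mol F as basis and let X be its fractional conversion, so ξ = X.
Moles: n_F = 2 − 2X; n_E = 1 − X; n_G = 2X.
n_T = Σnᵢ = 3 − X.
y_i = n_i/n_T, p_i = y_i·P. K_p = p_G^2 / (p_F^2 p_E).
Setting this equal to 0.0297 bar^-1 and taking the physical root (0 < X < 1) gives X = 0.184.

X = 0.184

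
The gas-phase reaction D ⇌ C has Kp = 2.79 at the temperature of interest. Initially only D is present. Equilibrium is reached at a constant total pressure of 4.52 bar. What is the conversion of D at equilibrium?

X = 0.736

Basis: 1 mol D initially; let X = conversion of D. Extent ξ = X.
Species balance: n_D = 1 − X; n_C = X.
Since Δν = 0, n_T = 1 throughout.
y_i = n_i/n_T, p_i = y_i·P. Kp = p_C / (p_D).
This yields a degree-1 equation in X; solving on (0,1), X = 0.736.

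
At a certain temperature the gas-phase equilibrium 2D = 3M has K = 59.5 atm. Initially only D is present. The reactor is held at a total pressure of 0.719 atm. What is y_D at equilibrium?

Basis: 1 mol D initially; let X = conversion of D. Extent ξ = 0.5X.
Species balance: n_D = 1 − X; n_M = 1.5X.
Summing: n_T = 1 + 0.5X.
y_i = n_i/n_T, p_i = y_i·P. K = p_M^3 / (p_D^2).
Substituting and setting equal to 59.5 atm gives a polynomial in X; the root in (0,1) is X = 0.864.
Then n_D = 0.136, n_T = 1.43, so y_D = 0.095.

y_D = 0.095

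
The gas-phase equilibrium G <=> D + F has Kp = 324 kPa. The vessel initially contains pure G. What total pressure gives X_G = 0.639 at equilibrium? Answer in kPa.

P = 469 kPa

Let X = conversion of G (basis 1 mol G); extent of reaction ξ = X.
Species balance: n_G = 1 − X; n_D = X; n_F = X.
Total moles n_T = 1 + X.
Kp = p_D p_F / (p_G) with p_i = (n_i/n_T)·P.
At X = 0.639: the mole-fraction product g(X) = Π y_i^ν_i = 0.6901. Since Kp = g(X)·P^{1}, P = (Kp/g)^(1/1) = (324/0.6901)^(1/1) = 469 kPa.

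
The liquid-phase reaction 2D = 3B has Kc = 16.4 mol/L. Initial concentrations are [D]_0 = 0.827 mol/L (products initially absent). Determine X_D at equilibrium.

Let X = conversion of D; extent ξ = 0.827X/2 mol/L.
Concentrations: [D] = 0.827 − 0.827X; [B] = 1.24X.
Kc = [B]^3 / ([D]^2).
Solving Kc = 16.4 for X ∈ (0,1): X = 0.738.

X = 0.738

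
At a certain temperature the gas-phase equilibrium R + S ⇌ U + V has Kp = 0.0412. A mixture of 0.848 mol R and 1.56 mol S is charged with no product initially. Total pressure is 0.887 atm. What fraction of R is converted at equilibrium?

Let X = conversion of R (basis 0.848 mol R); extent of reaction ξ = 0.848X.
Mole table: n_R = 0.848 − 0.848X; n_S = 1.56 − 0.848X; n_U = 0.848X; n_V = 0.848X.
Total moles n_T = 2.41 (Δν = 0, constant).
With p_i = (n_i/n_T)P, Kp = p_U p_V / (p_R p_S).
Setting this equal to 0.0412 and taking the physical root (0 < X < 1) gives X = 0.227.

X = 0.227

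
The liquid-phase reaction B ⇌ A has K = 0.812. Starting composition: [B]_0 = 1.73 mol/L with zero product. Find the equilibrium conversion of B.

X = 0.448

Let X = conversion of B; extent ξ = 1.73·X mol/L.
Concentrations: [B] = 1.73 − 1.73X; [A] = 1.73X.
K = [A] / ([B]).
Solving K = 0.812 for X ∈ (0,1): X = 0.448.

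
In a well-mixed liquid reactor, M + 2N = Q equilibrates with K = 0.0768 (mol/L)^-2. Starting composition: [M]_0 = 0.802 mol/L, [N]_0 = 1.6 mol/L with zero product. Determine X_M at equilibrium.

Let X = conversion of M; extent ξ = 0.802·X mol/L.
Concentrations: [M] = 0.802 − 0.802X; [N] = 1.6 − 1.6X; [Q] = 0.802X.
K = [Q] / ([M] [N]^2).
Setting equal to 0.0768 and solving for X on (0,1) gives X = 0.130.

X = 0.130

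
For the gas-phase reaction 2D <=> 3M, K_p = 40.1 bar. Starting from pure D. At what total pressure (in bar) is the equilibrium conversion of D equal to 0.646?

Let X = conversion of D (basis 1 mol D); extent of reaction ξ = 0.5X.
At extent ξ: n_D = 1 − X; n_M = 1.5X.
Summing: n_T = 1 + 0.5X.
K_p = p_M^3 / (p_D^2) with p_i = (n_i/n_T)·P.
At X = 0.646: the mole-fraction product g(X) = Π y_i^ν_i = 5.488. Since K_p = g(X)·P^{1}, P = (K_p/g)^(1/1) = (40.1/5.488)^(1/1) = 7.31 bar.

P = 7.31 bar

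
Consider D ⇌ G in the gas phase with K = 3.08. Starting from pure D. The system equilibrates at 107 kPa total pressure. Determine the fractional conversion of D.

Basis: 1 mol D initially; let X = conversion of D. Extent ξ = X.
Mole table: n_D = 1 − X; n_G = X.
Since Δν = 0, n_T = 1 throughout.
y_i = n_i/n_T, p_i = y_i·P. K = p_G / (p_D).
This yields a degree-1 equation in X; solving on (0,1), X = 0.755.

X = 0.755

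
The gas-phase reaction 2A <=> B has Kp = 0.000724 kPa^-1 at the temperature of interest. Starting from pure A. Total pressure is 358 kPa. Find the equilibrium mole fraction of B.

Take 1 mol A as basis and let X be its fractional conversion, so ξ = 0.5X.
Mole table: n_A = 1 − X; n_B = 0.5X.
Summing: n_T = 1 − 0.5X.
With p_i = (n_i/n_T)P, Kp = p_B / (p_A^2).
Substituting and setting equal to 0.000724 kPa^-1 gives a polynomial in X; the root in (0,1) is X = 0.299.
Then n_B = 0.15, n_T = 0.85, so y_B = 0.176.

y_B = 0.176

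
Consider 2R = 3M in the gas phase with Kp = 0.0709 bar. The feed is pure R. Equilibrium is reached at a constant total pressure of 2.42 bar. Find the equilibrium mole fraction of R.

Take 1 mol R as basis and let X be its fractional conversion, so ξ = 0.5X.
Species balance: n_R = 1 − X; n_M = 1.5X.
Summing: n_T = 1 + 0.5X.
With p_i = (n_i/n_T)P, Kp = p_M^3 / (p_R^2).
This yields a degree-3 equation in X; solving on (0,1), X = 0.185.
Then n_R = 0.815, n_T = 1.09, so y_R = 0.746.

y_R = 0.746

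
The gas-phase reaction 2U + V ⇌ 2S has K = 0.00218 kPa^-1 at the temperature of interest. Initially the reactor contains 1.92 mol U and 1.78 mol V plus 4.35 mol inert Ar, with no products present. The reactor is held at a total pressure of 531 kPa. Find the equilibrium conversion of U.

X = 0.319

Let X = conversion of U (basis 1.92 mol U); extent of reaction ξ = 0.96X.
Moles: n_U = 1.92 − 1.92X; n_V = 1.78 − 0.96X; n_S = 1.92X; n_I = 4.35 (inert).
Total moles n_T = 8.05 − 0.96X.
y_i = n_i/n_T, p_i = y_i·P. K = p_S^2 / (p_U^2 p_V).
Substituting and setting equal to 0.00218 kPa^-1 gives a polynomial in X; the root in (0,1) is X = 0.319.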